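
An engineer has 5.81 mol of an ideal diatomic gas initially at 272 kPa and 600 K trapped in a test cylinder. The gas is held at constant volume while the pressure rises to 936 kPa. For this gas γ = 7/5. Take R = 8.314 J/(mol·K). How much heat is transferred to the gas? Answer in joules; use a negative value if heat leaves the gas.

177000 J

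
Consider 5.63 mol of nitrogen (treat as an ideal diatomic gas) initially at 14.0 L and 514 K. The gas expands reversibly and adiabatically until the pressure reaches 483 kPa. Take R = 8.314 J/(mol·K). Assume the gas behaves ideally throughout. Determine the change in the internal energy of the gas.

-18300 J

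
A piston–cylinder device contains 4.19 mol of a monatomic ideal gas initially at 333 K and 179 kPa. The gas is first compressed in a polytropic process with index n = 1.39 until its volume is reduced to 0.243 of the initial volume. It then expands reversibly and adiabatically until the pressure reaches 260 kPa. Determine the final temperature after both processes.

V₁ = nRT₁/P₁ = 4.19×8.314×333/179 = 64.8 L.
Step 1 — Polytropic n=1.39: T₂ = T₁(V₁/V₂)^(n−1) = 333×(4.12)^0.39 = 578 K; P₂ = P₁(V₁/V₂)^n = 1280 kPa.
W = (P₁V₁−P₂V₂)/(n−1) = (179×64.8−1280×15.7)/0.39 = -21900 J.
ΔU = nCvΔT = 4.19×12.5×(578−333) = 12800 J.
Q = ΔU + W = -9090 J.
State after step 1: P = 1280 kPa, V = 15.7 L, T = 578 K.
Step 2 — Adiabatic: T₂/T₁ = (P₂/P₁)^((γ−1)/γ) ⇒ T₂ = 578×(0.203)^0.400 = 306 K; V₂ = 41.0 L.
ΔU = nCvΔT = 4.19×12.5×(306−578) = -14200 J.
Q = 0 for an adiabatic process, so W = −ΔU = 14200 J.
Net over both steps: W = -7660 J, Q = -9090 J, ΔU = -1430 J.

306 K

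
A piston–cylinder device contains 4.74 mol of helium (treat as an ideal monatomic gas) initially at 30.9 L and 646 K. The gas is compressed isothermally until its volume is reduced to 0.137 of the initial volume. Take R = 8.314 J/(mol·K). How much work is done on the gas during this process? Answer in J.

50600 J

P₁ = nRT₁/V₁ = 4.74×8.314×646/30.9 = 824 kPa.
Isothermal: T stays 646 K; PV = const ⇒ V₂ = 4.23 L, P₂ = 6010 kPa.
W = nRT ln(V₂/V₁) = 4.74×8.314×646×ln(0.137) = -50600 J.
Work done on the gas = −W_by = 50600 J.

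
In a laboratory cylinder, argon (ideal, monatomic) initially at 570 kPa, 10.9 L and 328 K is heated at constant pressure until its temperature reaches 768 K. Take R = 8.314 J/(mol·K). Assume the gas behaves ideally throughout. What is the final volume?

Isobaric: P stays 570 kPa; V/T = const ⇒ T₂ = 768 K, V₂ = 25.5 L.

25.5 L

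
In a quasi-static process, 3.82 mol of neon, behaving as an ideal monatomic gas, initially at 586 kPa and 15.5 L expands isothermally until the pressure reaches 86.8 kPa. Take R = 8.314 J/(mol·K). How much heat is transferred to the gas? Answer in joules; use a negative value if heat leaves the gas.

T₁ = P₁V₁/(nR) = 586×15.5/(3.82×8.314) = 286 K.
Isothermal: T stays 286 K; PV = const ⇒ V₂ = 105 L, P₂ = 86.8 kPa.
ΔU = 0 (ideal gas, T constant).
W = nRT ln(V₂/V₁) = 3.82×8.314×286×ln(6.75) = 17300 J.
Q = ΔU + W = 17300 J.

17300 J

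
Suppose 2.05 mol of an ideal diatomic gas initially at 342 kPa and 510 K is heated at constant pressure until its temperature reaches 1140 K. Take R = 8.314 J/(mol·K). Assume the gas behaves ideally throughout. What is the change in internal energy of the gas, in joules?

V₁ = nRT₁/P₁ = 2.05×8.314×510/342 = 25.4 L.
Isobaric: P stays 342 kPa; V/T = const ⇒ T₂ = 1140 K, V₂ = 56.8 L.
For an ideal gas ΔU = nCvΔT with Cv = (5/2)R = 20.8 J/(mol·K).
ΔU = 2.05×20.8×(1140−510) = 26800 J.

26800 J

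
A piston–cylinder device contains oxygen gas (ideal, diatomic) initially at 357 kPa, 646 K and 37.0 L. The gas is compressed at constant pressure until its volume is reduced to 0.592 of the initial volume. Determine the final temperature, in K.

Isobaric: P stays 357 kPa; V/T = const ⇒ T₂ = 382 K, V₂ = 21.9 L.

382 K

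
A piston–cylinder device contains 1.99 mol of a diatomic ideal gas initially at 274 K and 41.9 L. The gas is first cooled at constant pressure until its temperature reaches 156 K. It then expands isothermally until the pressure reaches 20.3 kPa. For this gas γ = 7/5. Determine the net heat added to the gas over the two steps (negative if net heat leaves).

-2510 J

P₁ = nRT₁/V₁ = 1.99×8.314×274/41.9 = 108 kPa.
Step 1 — Isobaric: P stays 108 kPa; V/T = const ⇒ T₂ = 156 K, V₂ = 23.9 L.
W = PΔV = 108×(23.9−41.9) kPa·L = -1950 J.
ΔU = nCvΔT = 1.99×20.8×(156−274) = -4880 J.
Q = ΔU + W = nCpΔT = -6830 J.
State after step 1: P = 108 kPa, V = 23.9 L, T = 156 K.
Step 2 — Isothermal: T stays 156 K; PV = const ⇒ V₂ = 127 L, P₂ = 20.3 kPa.
ΔU = 0 (ideal gas, T constant).
W = nRT ln(V₂/V₁) = 1.99×8.314×156×ln(5.33) = 4320 J.
Q = ΔU + W = 4320 J.
Net over both steps: W = 2370 J, Q = -2510 J, ΔU = -4880 J.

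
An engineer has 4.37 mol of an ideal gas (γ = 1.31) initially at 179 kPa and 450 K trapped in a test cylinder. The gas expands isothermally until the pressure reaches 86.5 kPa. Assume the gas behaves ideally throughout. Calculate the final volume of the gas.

V₁ = nRT₁/P₁ = 4.37×8.314×450/179 = 91.3 L.
Isothermal: T stays 450 K; PV = const ⇒ V₂ = 189 L, P₂ = 86.5 kPa.

189 L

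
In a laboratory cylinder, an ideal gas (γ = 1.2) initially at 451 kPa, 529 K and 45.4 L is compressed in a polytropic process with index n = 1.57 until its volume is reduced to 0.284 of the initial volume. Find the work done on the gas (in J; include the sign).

n = P₁V₁/(RT₁) = 451×45.4/(8.314×529) = 4.66 mol.
Polytropic n=1.57: T₂ = T₁(V₁/V₂)^(n−1) = 529×(3.52)^0.57 = 1080 K; P₂ = P₁(V₁/V₂)^n = 3250 kPa.
W = (P₁V₁−P₂V₂)/(n−1) = (451×45.4−3250×12.9)/0.57 = -37700 J.
Work done on the gas = −W_by = 37700 J.

37700 J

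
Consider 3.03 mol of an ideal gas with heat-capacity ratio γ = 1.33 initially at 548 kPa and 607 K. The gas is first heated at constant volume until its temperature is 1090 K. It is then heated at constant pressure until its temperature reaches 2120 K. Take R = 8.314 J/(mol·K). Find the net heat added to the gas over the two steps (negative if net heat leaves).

141000 J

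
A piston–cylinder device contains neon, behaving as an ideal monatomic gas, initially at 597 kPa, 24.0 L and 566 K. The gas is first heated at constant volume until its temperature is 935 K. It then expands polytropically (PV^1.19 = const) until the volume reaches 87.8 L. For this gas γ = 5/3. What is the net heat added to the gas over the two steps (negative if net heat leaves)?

33500 J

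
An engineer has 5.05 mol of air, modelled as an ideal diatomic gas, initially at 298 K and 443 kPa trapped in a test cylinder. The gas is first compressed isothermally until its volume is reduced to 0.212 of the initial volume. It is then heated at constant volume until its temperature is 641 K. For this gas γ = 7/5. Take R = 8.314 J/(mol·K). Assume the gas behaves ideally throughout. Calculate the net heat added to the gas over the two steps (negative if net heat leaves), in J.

16600 J

V₁ = nRT₁/P₁ = 5.05×8.314×298/443 = 28.2 L.
Step 1 — Isothermal: T stays 298 K; PV = const ⇒ V₂ = 5.99 L, P₂ = 2090 kPa.
ΔU = 0 (ideal gas, T constant).
W = nRT ln(V₂/V₁) = 5.05×8.314×298×ln(0.212) = -19400 J.
Q = ΔU + W = -19400 J.
State after step 1: P = 2090 kPa, V = 5.99 L, T = 298 K.
Step 2 — Isochoric: V stays 5.99 L; P/T = const ⇒ T₂ = 641 K, P₂ = 4490 kPa.
W = 0 (no volume change).
ΔU = nCvΔT = 5.05×20.8×(641−298) = 36000 J.
Q = ΔU = 36000 J.
Net over both steps: W = -19400 J, Q = 16600 J, ΔU = 36000 J.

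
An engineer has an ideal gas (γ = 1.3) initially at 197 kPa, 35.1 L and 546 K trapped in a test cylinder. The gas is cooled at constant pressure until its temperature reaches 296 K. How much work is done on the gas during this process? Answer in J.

3170 J

n = P₁V₁/(RT₁) = 197×35.1/(8.314×546) = 1.52 mol.
Isobaric: P stays 197 kPa; V/T = const ⇒ T₂ = 296 K, V₂ = 19.0 L.
W = PΔV = 197×(19.0−35.1) kPa·L = -3170 J.
Work done on the gas = −W_by = 3170 J.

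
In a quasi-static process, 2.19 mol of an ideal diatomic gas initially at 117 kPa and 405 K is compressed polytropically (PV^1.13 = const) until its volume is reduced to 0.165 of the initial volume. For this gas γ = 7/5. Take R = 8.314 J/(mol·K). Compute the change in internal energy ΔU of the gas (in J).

4870 J

V₁ = nRT₁/P₁ = 2.19×8.314×405/117 = 63.0 L.
Polytropic n=1.13: T₂ = T₁(V₁/V₂)^(n−1) = 405×(6.06)^0.13 = 512 K; P₂ = P₁(V₁/V₂)^n = 896 kPa.
For an ideal gas ΔU = nCvΔT with Cv = (5/2)R = 20.8 J/(mol·K).
ΔU = 2.19×20.8×(512−405) = 4870 J.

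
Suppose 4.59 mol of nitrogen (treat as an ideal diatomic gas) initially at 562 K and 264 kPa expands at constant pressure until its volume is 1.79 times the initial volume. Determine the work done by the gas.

16900 J

V₁ = nRT₁/P₁ = 4.59×8.314×562/264 = 81.2 L.
Isobaric: P stays 264 kPa; V/T = const ⇒ T₂ = 1010 K, V₂ = 145 L.
W = PΔV = 264×(145−81.2) kPa·L = 16900 J.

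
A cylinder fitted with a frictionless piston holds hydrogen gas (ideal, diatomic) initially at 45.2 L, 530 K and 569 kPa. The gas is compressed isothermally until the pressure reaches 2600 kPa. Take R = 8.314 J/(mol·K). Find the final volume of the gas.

Isothermal: T stays 530 K; PV = const ⇒ V₂ = 9.89 L, P₂ = 2600 kPa.

9.89 L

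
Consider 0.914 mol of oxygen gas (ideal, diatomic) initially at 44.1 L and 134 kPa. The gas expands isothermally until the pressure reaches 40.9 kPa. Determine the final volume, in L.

144 L

T₁ = P₁V₁/(nR) = 134×44.1/(0.914×8.314) = 778 K.
Isothermal: T stays 778 K; PV = const ⇒ V₂ = 144 L, P₂ = 40.9 kPa.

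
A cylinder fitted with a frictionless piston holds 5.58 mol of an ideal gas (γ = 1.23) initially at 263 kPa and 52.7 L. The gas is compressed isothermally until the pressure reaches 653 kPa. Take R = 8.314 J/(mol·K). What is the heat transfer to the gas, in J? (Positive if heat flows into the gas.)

T₁ = P₁V₁/(nR) = 263×52.7/(5.58×8.314) = 299 K.
Isothermal: T stays 299 K; PV = const ⇒ V₂ = 21.2 L, P₂ = 653 kPa.
ΔU = 0 (ideal gas, T constant).
W = nRT ln(V₂/V₁) = 5.58×8.314×299×ln(0.403) = -12600 J.
Q = ΔU + W = -12600 J.

-12600 J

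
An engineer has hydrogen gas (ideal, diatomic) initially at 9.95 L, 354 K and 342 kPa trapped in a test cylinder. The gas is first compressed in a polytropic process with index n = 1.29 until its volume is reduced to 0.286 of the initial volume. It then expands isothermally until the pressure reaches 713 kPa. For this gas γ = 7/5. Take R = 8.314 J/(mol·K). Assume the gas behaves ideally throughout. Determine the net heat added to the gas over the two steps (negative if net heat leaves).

n = P₁V₁/(RT₁) = 342×9.95/(8.314×354) = 1.16 mol.
Step 1 — Polytropic n=1.29: T₂ = T₁(V₁/V₂)^(n−1) = 354×(3.50)^0.29 = 509 K; P₂ = P₁(V₁/V₂)^n = 1720 kPa.
W = (P₁V₁−P₂V₂)/(n−1) = (342×9.95−1720×2.85)/0.29 = -5140 J.
ΔU = nCvΔT = 1.16×20.8×(509−354) = 3720 J.
Q = ΔU + W = -1410 J.
State after step 1: P = 1720 kPa, V = 2.85 L, T = 509 K.
Step 2 — Isothermal: T stays 509 K; PV = const ⇒ V₂ = 6.86 L, P₂ = 713 kPa.
ΔU = 0 (ideal gas, T constant).
W = nRT ln(V₂/V₁) = 1.16×8.314×509×ln(2.41) = 4310 J.
Q = ΔU + W = 4310 J.
Net over both steps: W = -830 J, Q = 2890 J, ΔU = 3720 J.

2890 J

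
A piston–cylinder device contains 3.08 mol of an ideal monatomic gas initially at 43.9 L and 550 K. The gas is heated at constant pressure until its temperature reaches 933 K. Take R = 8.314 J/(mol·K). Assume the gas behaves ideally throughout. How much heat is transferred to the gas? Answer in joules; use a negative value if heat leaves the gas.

24500 J

P₁ = nRT₁/V₁ = 3.08×8.314×550/43.9 = 321 kPa.
Isobaric: P stays 321 kPa; V/T = const ⇒ T₂ = 933 K, V₂ = 74.5 L.
W = PΔV = 321×(74.5−43.9) kPa·L = 9810 J.
ΔU = nCvΔT = 3.08×12.5×(933−550) = 14700 J.
Q = ΔU + W = nCpΔT = 24500 J.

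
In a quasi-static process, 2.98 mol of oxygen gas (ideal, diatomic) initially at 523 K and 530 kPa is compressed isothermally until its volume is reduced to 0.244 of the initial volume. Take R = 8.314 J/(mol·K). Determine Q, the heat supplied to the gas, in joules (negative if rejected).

-18300 J

V₁ = nRT₁/P₁ = 2.98×8.314×523/530 = 24.4 L.
Isothermal: T stays 523 K; PV = const ⇒ V₂ = 5.97 L, P₂ = 2170 kPa.
ΔU = 0 (ideal gas, T constant).
W = nRT ln(V₂/V₁) = 2.98×8.314×523×ln(0.244) = -18300 J.
Q = ΔU + W = -18300 J.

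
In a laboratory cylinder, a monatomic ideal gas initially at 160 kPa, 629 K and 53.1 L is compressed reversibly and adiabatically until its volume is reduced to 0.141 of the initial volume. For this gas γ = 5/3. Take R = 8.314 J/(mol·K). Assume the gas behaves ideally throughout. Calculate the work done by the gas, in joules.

n = P₁V₁/(RT₁) = 160×53.1/(8.314×629) = 1.62 mol.
Adiabatic: TV^(γ−1) = const ⇒ T₂ = 629×(7.09)^0.667 = 2320 K; PV^γ = const ⇒ P₂ = 4190 kPa.
ΔU = nCvΔT = 1.62×12.5×(2320−629) = 34300 J.
Q = 0 for an adiabatic process, so W = −ΔU = -34300 J.

-34300 J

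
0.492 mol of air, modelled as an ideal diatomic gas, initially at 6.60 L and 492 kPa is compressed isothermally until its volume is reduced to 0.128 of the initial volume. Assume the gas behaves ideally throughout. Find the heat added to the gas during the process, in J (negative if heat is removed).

-6680 J

T₁ = P₁V₁/(nR) = 492×6.60/(0.492×8.314) = 794 K.
Isothermal: T stays 794 K; PV = const ⇒ V₂ = 0.845 L, P₂ = 3840 kPa.
ΔU = 0 (ideal gas, T constant).
W = nRT ln(V₂/V₁) = 0.492×8.314×794×ln(0.128) = -6680 J.
Q = ΔU + W = -6680 J.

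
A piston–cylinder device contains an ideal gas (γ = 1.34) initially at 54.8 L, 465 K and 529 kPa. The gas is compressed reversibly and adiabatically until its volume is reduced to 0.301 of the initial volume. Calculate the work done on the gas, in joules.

43000 J

n = P₁V₁/(RT₁) = 529×54.8/(8.314×465) = 7.50 mol.
Adiabatic: TV^(γ−1) = const ⇒ T₂ = 465×(3.32)^0.340 = 699 K; PV^γ = const ⇒ P₂ = 2640 kPa.
ΔU = nCvΔT = 7.50×24.5×(699−465) = 43000 J.
Q = 0 for an adiabatic process, so W = −ΔU = -43000 J.
Work done on the gas = −W_by = 43000 J.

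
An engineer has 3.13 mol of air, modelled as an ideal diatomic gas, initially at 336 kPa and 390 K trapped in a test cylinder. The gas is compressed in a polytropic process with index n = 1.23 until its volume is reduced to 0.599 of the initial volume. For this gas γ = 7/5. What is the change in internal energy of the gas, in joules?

3170 J

V₁ = nRT₁/P₁ = 3.13×8.314×390/336 = 30.2 L.
Polytropic n=1.23: T₂ = T₁(V₁/V₂)^(n−1) = 390×(1.67)^0.23 = 439 K; P₂ = P₁(V₁/V₂)^n = 631 kPa.
For an ideal gas ΔU = nCvΔT with Cv = (5/2)R = 20.8 J/(mol·K).
ΔU = 3.13×20.8×(439−390) = 3170 J.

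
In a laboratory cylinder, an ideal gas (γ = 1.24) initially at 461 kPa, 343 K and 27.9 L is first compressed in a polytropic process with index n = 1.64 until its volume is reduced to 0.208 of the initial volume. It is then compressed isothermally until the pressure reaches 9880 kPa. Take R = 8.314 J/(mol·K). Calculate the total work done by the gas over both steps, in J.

n = P₁V₁/(RT₁) = 461×27.9/(8.314×343) = 4.51 mol.
Step 1 — Polytropic n=1.64: T₂ = T₁(V₁/V₂)^(n−1) = 343×(4.81)^0.64 = 937 K; P₂ = P₁(V₁/V₂)^n = 6050 kPa.
W = (P₁V₁−P₂V₂)/(n−1) = (461×27.9−6050×5.80)/0.64 = -34800 J.
ΔU = nCvΔT = 4.51×34.6×(937−343) = 92800 J.
Q = ΔU + W = 58000 J.
State after step 1: P = 6050 kPa, V = 5.80 L, T = 937 K.
Step 2 — Isothermal: T stays 937 K; PV = const ⇒ V₂ = 3.56 L, P₂ = 9880 kPa.
ΔU = 0 (ideal gas, T constant).
W = nRT ln(V₂/V₁) = 4.51×8.314×937×ln(0.613) = -17200 J.
Q = ΔU + W = -17200 J.
Net over both steps: W = -52000 J, Q = 40800 J, ΔU = 92800 J.

-52000 J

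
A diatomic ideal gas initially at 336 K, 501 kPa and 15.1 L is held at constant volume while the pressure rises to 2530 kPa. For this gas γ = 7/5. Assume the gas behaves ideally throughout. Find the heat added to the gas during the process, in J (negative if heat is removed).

n = P₁V₁/(RT₁) = 501×15.1/(8.314×336) = 2.71 mol.
Isochoric: V stays 15.1 L; P/T = const ⇒ T₂ = 1700 K, P₂ = 2530 kPa.
W = 0 (no volume change).
ΔU = nCvΔT = 2.71×20.8×(1700−336) = 76600 J.
Q = ΔU = 76600 J.

76600 J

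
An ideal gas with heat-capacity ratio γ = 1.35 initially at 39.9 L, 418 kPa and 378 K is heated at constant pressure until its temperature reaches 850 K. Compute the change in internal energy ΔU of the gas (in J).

59500 J

n = P₁V₁/(RT₁) = 418×39.9/(8.314×378) = 5.31 mol.
Isobaric: P stays 418 kPa; V/T = const ⇒ T₂ = 850 K, V₂ = 89.7 L.
For an ideal gas ΔU = nCvΔT with Cv = R/(γ−1) = 23.8 J/(mol·K).
ΔU = 5.31×23.8×(850−378) = 59500 J.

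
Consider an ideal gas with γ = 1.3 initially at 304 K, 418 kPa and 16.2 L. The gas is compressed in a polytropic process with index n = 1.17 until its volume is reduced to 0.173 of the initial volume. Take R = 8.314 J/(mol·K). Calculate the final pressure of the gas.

Polytropic n=1.17: T₂ = T₁(V₁/V₂)^(n−1) = 304×(5.78)^0.17 = 410 K; P₂ = P₁(V₁/V₂)^n = 3260 kPa.

3260 kPa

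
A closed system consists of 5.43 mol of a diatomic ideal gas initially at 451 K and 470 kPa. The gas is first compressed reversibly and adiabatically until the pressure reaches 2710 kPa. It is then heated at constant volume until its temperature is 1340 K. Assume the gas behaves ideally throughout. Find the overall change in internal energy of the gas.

V₁ = nRT₁/P₁ = 5.43×8.314×451/470 = 43.3 L.
Step 1 — Adiabatic: T₂/T₁ = (P₂/P₁)^((γ−1)/γ) ⇒ T₂ = 451×(5.77)^0.286 = 744 K; V₂ = 12.4 L.
ΔU = nCvΔT = 5.43×20.8×(744−451) = 33100 J.
Q = 0 for an adiabatic process, so W = −ΔU = -33100 J.
State after step 1: P = 2710 kPa, V = 12.4 L, T = 744 K.
Step 2 — Isochoric: V stays 12.4 L; P/T = const ⇒ T₂ = 1340 K, P₂ = 4880 kPa.
W = 0 (no volume change).
ΔU = nCvΔT = 5.43×20.8×(1340−744) = 67300 J.
Q = ΔU = 67300 J.
Net over both steps: W = -33100 J, Q = 67300 J, ΔU = 100000 J.

100000 J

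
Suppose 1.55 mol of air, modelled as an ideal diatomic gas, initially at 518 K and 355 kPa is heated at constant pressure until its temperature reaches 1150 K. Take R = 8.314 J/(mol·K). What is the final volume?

41.7 L

V₁ = nRT₁/P₁ = 1.55×8.314×518/355 = 18.8 L.
Isobaric: P stays 355 kPa; V/T = const ⇒ T₂ = 1150 K, V₂ = 41.7 L.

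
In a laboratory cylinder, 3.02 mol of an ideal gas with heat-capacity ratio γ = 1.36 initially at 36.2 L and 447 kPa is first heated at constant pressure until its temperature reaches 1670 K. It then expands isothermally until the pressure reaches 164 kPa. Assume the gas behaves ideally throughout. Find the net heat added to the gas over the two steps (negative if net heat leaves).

139000 J

T₁ = P₁V₁/(nR) = 447×36.2/(3.02×8.314) = 644 K.
Step 1 — Isobaric: P stays 447 kPa; V/T = const ⇒ T₂ = 1670 K, V₂ = 93.8 L.
W = PΔV = 447×(93.8−36.2) kPa·L = 25700 J.
ΔU = nCvΔT = 3.02×23.1×(1670−644) = 71500 J.
Q = ΔU + W = nCpΔT = 97300 J.
State after step 1: P = 447 kPa, V = 93.8 L, T = 1670 K.
Step 2 — Isothermal: T stays 1670 K; PV = const ⇒ V₂ = 256 L, P₂ = 164 kPa.
ΔU = 0 (ideal gas, T constant).
W = nRT ln(V₂/V₁) = 3.02×8.314×1670×ln(2.73) = 42000 J.
Q = ΔU + W = 42000 J.
Net over both steps: W = 67800 J, Q = 139000 J, ΔU = 71500 J.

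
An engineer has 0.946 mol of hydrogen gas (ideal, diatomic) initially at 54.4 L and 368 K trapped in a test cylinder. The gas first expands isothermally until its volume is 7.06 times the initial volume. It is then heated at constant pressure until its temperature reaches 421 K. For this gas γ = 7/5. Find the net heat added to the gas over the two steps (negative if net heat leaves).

7120 J

P₁ = nRT₁/V₁ = 0.946×8.314×368/54.4 = 53.2 kPa.
Step 1 — Isothermal: T stays 368 K; PV = const ⇒ V₂ = 384 L, P₂ = 7.54 kPa.
ΔU = 0 (ideal gas, T constant).
W = nRT ln(V₂/V₁) = 0.946×8.314×368×ln(7.06) = 5660 J.
Q = ΔU + W = 5660 J.
State after step 1: P = 7.54 kPa, V = 384 L, T = 368 K.
Step 2 — Isobaric: P stays 7.54 kPa; V/T = const ⇒ T₂ = 421 K, V₂ = 439 L.
W = PΔV = 7.54×(439−384) kPa·L = 417 J.
ΔU = nCvΔT = 0.946×20.8×(421−368) = 1040 J.
Q = ΔU + W = nCpΔT = 1460 J.
Net over both steps: W = 6070 J, Q = 7120 J, ΔU = 1040 J.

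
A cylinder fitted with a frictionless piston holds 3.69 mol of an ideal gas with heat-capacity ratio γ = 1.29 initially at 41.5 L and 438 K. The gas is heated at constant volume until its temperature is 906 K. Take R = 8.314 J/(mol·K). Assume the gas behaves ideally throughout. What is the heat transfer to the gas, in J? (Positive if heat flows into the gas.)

49500 J

P₁ = nRT₁/V₁ = 3.69×8.314×438/41.5 = 324 kPa.
Isochoric: V stays 41.5 L; P/T = const ⇒ T₂ = 906 K, P₂ = 670 kPa.
W = 0 (no volume change).
ΔU = nCvΔT = 3.69×28.7×(906−438) = 49500 J.
Q = ΔU = 49500 J.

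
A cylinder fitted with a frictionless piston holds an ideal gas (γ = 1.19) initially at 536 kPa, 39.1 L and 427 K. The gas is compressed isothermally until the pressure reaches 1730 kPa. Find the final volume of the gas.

Isothermal: T stays 427 K; PV = const ⇒ V₂ = 12.1 L, P₂ = 1730 kPa.

12.1 L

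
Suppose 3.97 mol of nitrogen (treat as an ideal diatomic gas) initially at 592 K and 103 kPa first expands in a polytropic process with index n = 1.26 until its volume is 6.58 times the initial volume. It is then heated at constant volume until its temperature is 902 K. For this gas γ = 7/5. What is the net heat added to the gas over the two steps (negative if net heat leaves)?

V₁ = nRT₁/P₁ = 3.97×8.314×592/103 = 190 L.
Step 1 — Polytropic n=1.26: T₂ = T₁(V₁/V₂)^(n−1) = 592×(0.152)^0.26 = 363 K; P₂ = P₁(V₁/V₂)^n = 9.59 kPa.
W = (P₁V₁−P₂V₂)/(n−1) = (103×190−9.59×1250)/0.26 = 29100 J.
ΔU = nCvΔT = 3.97×20.8×(363−592) = -18900 J.
Q = ΔU + W = 10200 J.
State after step 1: P = 9.59 kPa, V = 1250 L, T = 363 K.
Step 2 — Isochoric: V stays 1250 L; P/T = const ⇒ T₂ = 902 K, P₂ = 23.9 kPa.
W = 0 (no volume change).
ΔU = nCvΔT = 3.97×20.8×(902−363) = 44500 J.
Q = ΔU = 44500 J.
Net over both steps: W = 29100 J, Q = 54700 J, ΔU = 25600 J.

54700 J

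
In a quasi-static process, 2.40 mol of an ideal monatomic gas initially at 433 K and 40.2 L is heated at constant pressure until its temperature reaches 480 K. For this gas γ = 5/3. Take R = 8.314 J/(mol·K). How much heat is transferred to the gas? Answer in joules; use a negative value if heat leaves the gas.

2340 J

P₁ = nRT₁/V₁ = 2.40×8.314×433/40.2 = 215 kPa.
Isobaric: P stays 215 kPa; V/T = const ⇒ T₂ = 480 K, V₂ = 44.6 L.
W = PΔV = 215×(44.6−40.2) kPa·L = 938 J.
ΔU = nCvΔT = 2.40×12.5×(480−433) = 1410 J.
Q = ΔU + W = nCpΔT = 2340 J.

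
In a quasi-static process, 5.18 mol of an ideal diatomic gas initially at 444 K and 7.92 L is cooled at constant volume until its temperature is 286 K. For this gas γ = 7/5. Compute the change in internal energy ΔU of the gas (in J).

P₁ = nRT₁/V₁ = 5.18×8.314×444/7.92 = 2410 kPa.
Isochoric: V stays 7.92 L; P/T = const ⇒ T₂ = 286 K, P₂ = 1560 kPa.
For an ideal gas ΔU = nCvΔT with Cv = (5/2)R = 20.8 J/(mol·K).
ΔU = 5.18×20.8×(286−444) = -17000 J.

-17000 J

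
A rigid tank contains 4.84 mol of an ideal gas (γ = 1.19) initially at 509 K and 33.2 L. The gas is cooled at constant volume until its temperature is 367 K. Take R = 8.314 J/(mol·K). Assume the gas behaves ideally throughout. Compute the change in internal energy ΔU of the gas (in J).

-30100 J

P₁ = nRT₁/V₁ = 4.84×8.314×509/33.2 = 617 kPa.
Isochoric: V stays 33.2 L; P/T = const ⇒ T₂ = 367 K, P₂ = 445 kPa.
For an ideal gas ΔU = nCvΔT with Cv = R/(γ−1) = 43.8 J/(mol·K).
ΔU = 4.84×43.8×(367−509) = -30100 J.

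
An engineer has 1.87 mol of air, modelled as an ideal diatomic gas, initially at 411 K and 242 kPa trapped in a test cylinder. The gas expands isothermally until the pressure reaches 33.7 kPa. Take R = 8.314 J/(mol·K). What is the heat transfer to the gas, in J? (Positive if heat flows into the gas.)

12600 J

V₁ = nRT₁/P₁ = 1.87×8.314×411/242 = 26.4 L.
Isothermal: T stays 411 K; PV = const ⇒ V₂ = 190 L, P₂ = 33.7 kPa.
ΔU = 0 (ideal gas, T constant).
W = nRT ln(V₂/V₁) = 1.87×8.314×411×ln(7.18) = 12600 J.
Q = ΔU + W = 12600 J.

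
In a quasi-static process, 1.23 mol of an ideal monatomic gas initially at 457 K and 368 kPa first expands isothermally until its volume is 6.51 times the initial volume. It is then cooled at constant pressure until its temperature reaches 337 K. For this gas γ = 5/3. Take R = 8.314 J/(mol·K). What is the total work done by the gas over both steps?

V₁ = nRT₁/P₁ = 1.23×8.314×457/368 = 12.7 L.
Step 1 — Isothermal: T stays 457 K; PV = const ⇒ V₂ = 82.7 L, P₂ = 56.5 kPa.
ΔU = 0 (ideal gas, T constant).
W = nRT ln(V₂/V₁) = 1.23×8.314×457×ln(6.51) = 8750 J.
Q = ΔU + W = 8750 J.
State after step 1: P = 56.5 kPa, V = 82.7 L, T = 457 K.
Step 2 — Isobaric: P stays 56.5 kPa; V/T = const ⇒ T₂ = 337 K, V₂ = 61.0 L.
W = PΔV = 56.5×(61.0−82.7) kPa·L = -1230 J.
ΔU = nCvΔT = 1.23×12.5×(337−457) = -1840 J.
Q = ΔU + W = nCpΔT = -3070 J.
Net over both steps: W = 7530 J, Q = 5690 J, ΔU = -1840 J.

7530 J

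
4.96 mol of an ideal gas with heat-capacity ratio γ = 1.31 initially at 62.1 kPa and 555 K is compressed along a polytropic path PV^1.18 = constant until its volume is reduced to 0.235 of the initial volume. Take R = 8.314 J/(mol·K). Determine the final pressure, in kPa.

V₁ = nRT₁/P₁ = 4.96×8.314×555/62.1 = 369 L.
Polytropic n=1.18: T₂ = T₁(V₁/V₂)^(n−1) = 555×(4.26)^0.18 = 720 K; P₂ = P₁(V₁/V₂)^n = 343 kPa.

343 kPa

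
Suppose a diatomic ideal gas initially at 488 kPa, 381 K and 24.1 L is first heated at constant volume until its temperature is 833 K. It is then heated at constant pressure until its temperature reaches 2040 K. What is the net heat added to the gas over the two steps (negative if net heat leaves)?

165000 J

n = P₁V₁/(RT₁) = 488×24.1/(8.314×381) = 3.71 mol.
Step 1 — Isochoric: V stays 24.1 L; P/T = const ⇒ T₂ = 833 K, P₂ = 1070 kPa.
W = 0 (no volume change).
ΔU = nCvΔT = 3.71×20.8×(833−381) = 34900 J.
Q = ΔU = 34900 J.
State after step 1: P = 1070 kPa, V = 24.1 L, T = 833 K.
Step 2 — Isobaric: P stays 1070 kPa; V/T = const ⇒ T₂ = 2040 K, V₂ = 59.0 L.
W = PΔV = 1070×(59.0−24.1) kPa·L = 37300 J.
ΔU = nCvΔT = 3.71×20.8×(2040−833) = 93100 J.
Q = ΔU + W = nCpΔT = 130000 J.
Net over both steps: W = 37300 J, Q = 165000 J, ΔU = 128000 J.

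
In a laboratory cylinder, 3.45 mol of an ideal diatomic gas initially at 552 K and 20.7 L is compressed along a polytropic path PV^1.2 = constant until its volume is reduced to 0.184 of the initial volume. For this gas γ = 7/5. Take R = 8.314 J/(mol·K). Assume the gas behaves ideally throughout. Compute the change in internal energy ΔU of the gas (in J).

15900 J

P₁ = nRT₁/V₁ = 3.45×8.314×552/20.7 = 765 kPa.
Polytropic n=1.2: T₂ = T₁(V₁/V₂)^(n−1) = 552×(5.43)^0.20 = 774 K; P₂ = P₁(V₁/V₂)^n = 5830 kPa.
For an ideal gas ΔU = nCvΔT with Cv = (5/2)R = 20.8 J/(mol·K).
ΔU = 3.45×20.8×(774−552) = 15900 J.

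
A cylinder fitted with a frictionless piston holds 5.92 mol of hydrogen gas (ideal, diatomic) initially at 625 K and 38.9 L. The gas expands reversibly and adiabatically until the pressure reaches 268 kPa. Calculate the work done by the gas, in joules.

20500 J

P₁ = nRT₁/V₁ = 5.92×8.314×625/38.9 = 791 kPa.
Adiabatic: T₂/T₁ = (P₂/P₁)^((γ−1)/γ) ⇒ T₂ = 625×(0.339)^0.286 = 459 K; V₂ = 84.3 L.
ΔU = nCvΔT = 5.92×20.8×(459−625) = -20500 J.
Q = 0 for an adiabatic process, so W = −ΔU = 20500 J.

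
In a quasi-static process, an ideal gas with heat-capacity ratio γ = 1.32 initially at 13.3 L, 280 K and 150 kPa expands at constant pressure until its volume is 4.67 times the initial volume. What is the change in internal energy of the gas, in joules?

n = P₁V₁/(RT₁) = 150×13.3/(8.314×280) = 0.857 mol.
Isobaric: P stays 150 kPa; V/T = const ⇒ T₂ = 1310 K, V₂ = 62.1 L.
For an ideal gas ΔU = nCvΔT with Cv = R/(γ−1) = 26.0 J/(mol·K).
ΔU = 0.857×26.0×(1310−280) = 22900 J.

22900 J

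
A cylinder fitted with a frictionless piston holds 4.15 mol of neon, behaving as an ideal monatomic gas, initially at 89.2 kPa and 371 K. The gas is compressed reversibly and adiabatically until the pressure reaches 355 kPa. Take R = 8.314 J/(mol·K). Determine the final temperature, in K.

645 K

V₁ = nRT₁/P₁ = 4.15×8.314×371/89.2 = 144 L.
Adiabatic: T₂/T₁ = (P₂/P₁)^((γ−1)/γ) ⇒ T₂ = 371×(3.98)^0.400 = 645 K; V₂ = 62.7 L.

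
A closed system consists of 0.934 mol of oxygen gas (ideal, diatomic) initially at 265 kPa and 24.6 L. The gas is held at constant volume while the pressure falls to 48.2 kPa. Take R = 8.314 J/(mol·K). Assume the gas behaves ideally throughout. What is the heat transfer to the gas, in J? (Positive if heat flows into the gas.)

-13300 J

T₁ = P₁V₁/(nR) = 265×24.6/(0.934×8.314) = 840 K.
Isochoric: V stays 24.6 L; P/T = const ⇒ T₂ = 153 K, P₂ = 48.2 kPa.
W = 0 (no volume change).
ΔU = nCvΔT = 0.934×20.8×(153−840) = -13300 J.
Q = ΔU = -13300 J.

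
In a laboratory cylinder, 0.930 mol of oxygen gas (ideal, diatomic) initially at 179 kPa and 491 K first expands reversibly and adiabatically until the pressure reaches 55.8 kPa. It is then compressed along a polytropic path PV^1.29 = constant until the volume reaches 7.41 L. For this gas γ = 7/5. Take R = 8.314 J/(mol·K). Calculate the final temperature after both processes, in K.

V₁ = nRT₁/P₁ = 0.930×8.314×491/179 = 21.2 L.
Step 1 — Adiabatic: T₂/T₁ = (P₂/P₁)^((γ−1)/γ) ⇒ T₂ = 491×(0.312)^0.286 = 352 K; V₂ = 48.8 L.
ΔU = nCvΔT = 0.930×20.8×(352−491) = -2690 J.
Q = 0 for an adiabatic process, so W = −ΔU = 2690 J.
State after step 1: P = 55.8 kPa, V = 48.8 L, T = 352 K.
Step 2 — Polytropic n=1.29: T₂ = T₁(V₁/V₂)^(n−1) = 352×(6.58)^0.29 = 608 K; P₂ = P₁(V₁/V₂)^n = 634 kPa.
W = (P₁V₁−P₂V₂)/(n−1) = (55.8×48.8−634×7.41)/0.29 = -6820 J.
ΔU = nCvΔT = 0.930×20.8×(608−352) = 4950 J.
Q = ΔU + W = -1880 J.
Net over both steps: W = -4130 J, Q = -1880 J, ΔU = 2260 J.

608 K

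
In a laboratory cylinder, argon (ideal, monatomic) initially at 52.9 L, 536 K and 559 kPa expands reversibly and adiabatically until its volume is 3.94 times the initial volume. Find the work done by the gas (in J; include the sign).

n = P₁V₁/(RT₁) = 559×52.9/(8.314×536) = 6.64 mol.
Adiabatic: TV^(γ−1) = const ⇒ T₂ = 536×(0.254)^0.667 = 215 K; PV^γ = const ⇒ P₂ = 56.9 kPa.
ΔU = nCvΔT = 6.64×12.5×(215−536) = -26600 J.
Q = 0 for an adiabatic process, so W = −ΔU = 26600 J.

26600 J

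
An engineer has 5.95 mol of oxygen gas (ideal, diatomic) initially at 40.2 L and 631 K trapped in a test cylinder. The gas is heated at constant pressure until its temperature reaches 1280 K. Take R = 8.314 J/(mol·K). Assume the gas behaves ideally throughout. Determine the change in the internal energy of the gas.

80300 J

P₁ = nRT₁/V₁ = 5.95×8.314×631/40.2 = 776 kPa.
Isobaric: P stays 776 kPa; V/T = const ⇒ T₂ = 1280 K, V₂ = 81.5 L.
For an ideal gas ΔU = nCvΔT with Cv = (5/2)R = 20.8 J/(mol·K).
ΔU = 5.95×20.8×(1280−631) = 80300 J.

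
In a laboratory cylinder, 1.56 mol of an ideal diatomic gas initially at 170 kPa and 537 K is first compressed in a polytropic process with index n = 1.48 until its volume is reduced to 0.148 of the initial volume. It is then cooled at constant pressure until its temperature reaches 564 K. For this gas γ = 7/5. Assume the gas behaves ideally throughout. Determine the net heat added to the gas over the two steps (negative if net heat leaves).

-31000 J

V₁ = nRT₁/P₁ = 1.56×8.314×537/170 = 41.0 L.
Step 1 — Polytropic n=1.48: T₂ = T₁(V₁/V₂)^(n−1) = 537×(6.76)^0.48 = 1340 K; P₂ = P₁(V₁/V₂)^n = 2870 kPa.
W = (P₁V₁−P₂V₂)/(n−1) = (170×41.0−2870×6.06)/0.48 = -21800 J.
ΔU = nCvΔT = 1.56×20.8×(1340−537) = 26200 J.
Q = ΔU + W = 4360 J.
State after step 1: P = 2870 kPa, V = 6.06 L, T = 1340 K.
Step 2 — Isobaric: P stays 2870 kPa; V/T = const ⇒ T₂ = 564 K, V₂ = 2.55 L.
W = PΔV = 2870×(2.55−6.06) kPa·L = -10100 J.
ΔU = nCvΔT = 1.56×20.8×(564−1340) = -25300 J.
Q = ΔU + W = nCpΔT = -35400 J.
Net over both steps: W = -31900 J, Q = -31000 J, ΔU = 875 J.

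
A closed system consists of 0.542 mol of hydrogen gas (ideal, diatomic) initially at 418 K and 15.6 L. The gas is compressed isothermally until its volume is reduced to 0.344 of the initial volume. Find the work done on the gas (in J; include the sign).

P₁ = nRT₁/V₁ = 0.542×8.314×418/15.6 = 121 kPa.
Isothermal: T stays 418 K; PV = const ⇒ V₂ = 5.37 L, P₂ = 351 kPa.
W = nRT ln(V₂/V₁) = 0.542×8.314×418×ln(0.344) = -2010 J.
Work done on the gas = −W_by = 2010 J.

2010 J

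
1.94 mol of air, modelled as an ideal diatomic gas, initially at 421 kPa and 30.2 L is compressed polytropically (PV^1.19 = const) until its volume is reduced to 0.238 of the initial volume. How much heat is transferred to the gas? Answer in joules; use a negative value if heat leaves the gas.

-11000 J

T₁ = P₁V₁/(nR) = 421×30.2/(1.94×8.314) = 788 K.
Polytropic n=1.19: T₂ = T₁(V₁/V₂)^(n−1) = 788×(4.20)^0.19 = 1040 K; P₂ = P₁(V₁/V₂)^n = 2320 kPa.
W = (P₁V₁−P₂V₂)/(n−1) = (421×30.2−2320×7.19)/0.19 = -21000 J.
ΔU = nCvΔT = 1.94×20.8×(1040−788) = 9970 J.
Q = ΔU + W = -11000 J.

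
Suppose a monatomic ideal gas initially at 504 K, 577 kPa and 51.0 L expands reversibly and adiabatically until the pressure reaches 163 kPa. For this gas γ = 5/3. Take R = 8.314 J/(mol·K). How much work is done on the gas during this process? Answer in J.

-17500 J

n = P₁V₁/(RT₁) = 577×51.0/(8.314×504) = 7.02 mol.
Adiabatic: T₂/T₁ = (P₂/P₁)^((γ−1)/γ) ⇒ T₂ = 504×(0.282)^0.400 = 304 K; V₂ = 109 L.
ΔU = nCvΔT = 7.02×12.5×(304−504) = -17500 J.
Q = 0 for an adiabatic process, so W = −ΔU = 17500 J.
Work done on the gas = −W_by = -17500 J.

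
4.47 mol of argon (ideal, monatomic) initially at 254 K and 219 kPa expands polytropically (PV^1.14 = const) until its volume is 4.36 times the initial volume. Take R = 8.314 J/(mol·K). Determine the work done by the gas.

V₁ = nRT₁/P₁ = 4.47×8.314×254/219 = 43.1 L.
Polytropic n=1.14: T₂ = T₁(V₁/V₂)^(n−1) = 254×(0.229)^0.14 = 207 K; P₂ = P₁(V₁/V₂)^n = 40.9 kPa.
W = (P₁V₁−P₂V₂)/(n−1) = (219×43.1−40.9×188)/0.14 = 12600 J.

12600 J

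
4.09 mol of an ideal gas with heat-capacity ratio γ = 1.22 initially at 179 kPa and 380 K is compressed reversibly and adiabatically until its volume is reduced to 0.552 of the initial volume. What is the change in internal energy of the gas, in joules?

8200 J

V₁ = nRT₁/P₁ = 4.09×8.314×380/179 = 72.2 L.
Adiabatic: TV^(γ−1) = const ⇒ T₂ = 380×(1.81)^0.220 = 433 K; PV^γ = const ⇒ P₂ = 370 kPa.
For an ideal gas ΔU = nCvΔT with Cv = R/(γ−1) = 37.8 J/(mol·K).
ΔU = 4.09×37.8×(433−380) = 8200 J.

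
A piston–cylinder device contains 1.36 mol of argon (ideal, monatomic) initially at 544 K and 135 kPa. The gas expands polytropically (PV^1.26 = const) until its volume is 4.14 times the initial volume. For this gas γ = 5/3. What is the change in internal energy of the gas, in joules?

-2850 J

V₁ = nRT₁/P₁ = 1.36×8.314×544/135 = 45.6 L.
Polytropic n=1.26: T₂ = T₁(V₁/V₂)^(n−1) = 544×(0.242)^0.26 = 376 K; P₂ = P₁(V₁/V₂)^n = 22.5 kPa.
For an ideal gas ΔU = nCvΔT with Cv = (3/2)R = 12.5 J/(mol·K).
ΔU = 1.36×12.5×(376−544) = -2850 J.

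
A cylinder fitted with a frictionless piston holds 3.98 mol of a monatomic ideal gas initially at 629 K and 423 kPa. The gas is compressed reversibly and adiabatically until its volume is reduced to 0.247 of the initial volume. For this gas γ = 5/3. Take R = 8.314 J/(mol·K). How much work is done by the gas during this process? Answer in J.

V₁ = nRT₁/P₁ = 3.98×8.314×629/423 = 49.2 L.
Adiabatic: TV^(γ−1) = const ⇒ T₂ = 629×(4.05)^0.667 = 1600 K; PV^γ = const ⇒ P₂ = 4350 kPa.
ΔU = nCvΔT = 3.98×12.5×(1600−629) = 48100 J.
Q = 0 for an adiabatic process, so W = −ΔU = -48100 J.

-48100 J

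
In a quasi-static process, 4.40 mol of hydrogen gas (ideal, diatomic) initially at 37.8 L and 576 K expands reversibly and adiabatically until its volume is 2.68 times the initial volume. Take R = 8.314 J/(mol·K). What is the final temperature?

388 K

P₁ = nRT₁/V₁ = 4.40×8.314×576/37.8 = 557 kPa.
Adiabatic: TV^(γ−1) = const ⇒ T₂ = 576×(0.373)^0.400 = 388 K; PV^γ = const ⇒ P₂ = 140 kPa.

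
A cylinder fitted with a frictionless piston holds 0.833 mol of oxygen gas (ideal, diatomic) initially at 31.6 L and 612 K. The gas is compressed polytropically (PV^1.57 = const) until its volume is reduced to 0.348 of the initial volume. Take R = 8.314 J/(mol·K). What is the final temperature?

1120 K

P₁ = nRT₁/V₁ = 0.833×8.314×612/31.6 = 134 kPa.
Polytropic n=1.57: T₂ = T₁(V₁/V₂)^(n−1) = 612×(2.87)^0.57 = 1120 K; P₂ = P₁(V₁/V₂)^n = 703 kPa.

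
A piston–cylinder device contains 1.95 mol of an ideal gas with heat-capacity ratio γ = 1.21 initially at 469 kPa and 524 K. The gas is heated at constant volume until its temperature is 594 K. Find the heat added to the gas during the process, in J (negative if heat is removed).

V₁ = nRT₁/P₁ = 1.95×8.314×524/469 = 18.1 L.
Isochoric: V stays 18.1 L; P/T = const ⇒ T₂ = 594 K, P₂ = 532 kPa.
W = 0 (no volume change).
ΔU = nCvΔT = 1.95×39.6×(594−524) = 5400 J.
Q = ΔU = 5400 J.

5400 J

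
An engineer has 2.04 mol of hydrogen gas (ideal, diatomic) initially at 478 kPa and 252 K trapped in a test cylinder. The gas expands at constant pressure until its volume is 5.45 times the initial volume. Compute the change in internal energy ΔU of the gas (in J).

47500 J

V₁ = nRT₁/P₁ = 2.04×8.314×252/478 = 8.94 L.
Isobaric: P stays 478 kPa; V/T = const ⇒ T₂ = 1370 K, V₂ = 48.7 L.
For an ideal gas ΔU = nCvΔT with Cv = (5/2)R = 20.8 J/(mol·K).
ΔU = 2.04×20.8×(1370−252) = 47500 J.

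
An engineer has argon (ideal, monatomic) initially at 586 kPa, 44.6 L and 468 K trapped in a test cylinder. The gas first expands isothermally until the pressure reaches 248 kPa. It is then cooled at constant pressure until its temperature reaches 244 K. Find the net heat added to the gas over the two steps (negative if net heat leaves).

n = P₁V₁/(RT₁) = 586×44.6/(8.314×468) = 6.72 mol.
Step 1 — Isothermal: T stays 468 K; PV = const ⇒ V₂ = 105 L, P₂ = 248 kPa.
ΔU = 0 (ideal gas, T constant).
W = nRT ln(V₂/V₁) = 6.72×8.314×468×ln(2.36) = 22500 J.
Q = ΔU + W = 22500 J.
State after step 1: P = 248 kPa, V = 105 L, T = 468 K.
Step 2 — Isobaric: P stays 248 kPa; V/T = const ⇒ T₂ = 244 K, V₂ = 54.9 L.
W = PΔV = 248×(54.9−105) kPa·L = -12500 J.
ΔU = nCvΔT = 6.72×12.5×(244−468) = -18800 J.
Q = ΔU + W = nCpΔT = -31300 J.
Net over both steps: W = 9960 J, Q = -8800 J, ΔU = -18800 J.

-8800 J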